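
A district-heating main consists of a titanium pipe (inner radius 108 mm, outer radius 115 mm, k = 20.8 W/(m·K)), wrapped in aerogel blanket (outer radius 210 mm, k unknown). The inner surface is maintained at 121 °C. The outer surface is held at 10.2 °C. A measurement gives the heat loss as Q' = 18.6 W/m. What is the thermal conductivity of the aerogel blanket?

ΣR = ΔT/Q' = |121 − 10.2|/18.6 = 5.957 m·K/W
Known resistances:
  R'_titanium = ln(0.115/0.108)/(2πk) = 0.06280/(2π·20.8) = 4.805×10^-4 m·K/W
R_aerogel blanket = ΣR − ΣR_known = 5.957 − 4.805×10^-4 = 5.957 m·K/W
ln(r₂/r₁)/(2πk) = 5.957 ⇒ k = 0.6022/(2π·5.957) = 0.0161 W/m·K

k = 0.0161 W/m·K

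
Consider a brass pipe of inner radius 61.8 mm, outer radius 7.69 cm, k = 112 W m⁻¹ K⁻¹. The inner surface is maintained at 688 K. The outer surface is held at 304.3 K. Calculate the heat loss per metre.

Q' = 1240 kW/m

Q' = 2πk·ΔT/ln(r₂/r₁) = 2π × 112 × 383.7 / ln(0.0769/0.0618) = 1.24×10^6 W/m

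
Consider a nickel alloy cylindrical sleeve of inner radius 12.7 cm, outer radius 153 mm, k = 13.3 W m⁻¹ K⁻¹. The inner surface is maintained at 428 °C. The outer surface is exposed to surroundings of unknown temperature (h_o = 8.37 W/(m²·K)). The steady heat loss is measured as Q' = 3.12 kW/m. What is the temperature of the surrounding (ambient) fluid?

T_out = 33.3 °C

Series resistances:
  R'_nickel alloy = ln(0.153/0.127)/(2πk) = 0.1863/(2π·13.3) = 0.002229 m·K/W
  R'_conv,out = 1/(2πr h) = 1/(2π·0.153·8.37) = 0.1243 m·K/W
ΣR = 0.1265 m·K/W
ΔT = Q'·ΣR = 3120 × 0.1265 = 394.7 K
Heat flows outward, so T_out = T_in − ΔT = 428 − 394.7 = 33.3 °C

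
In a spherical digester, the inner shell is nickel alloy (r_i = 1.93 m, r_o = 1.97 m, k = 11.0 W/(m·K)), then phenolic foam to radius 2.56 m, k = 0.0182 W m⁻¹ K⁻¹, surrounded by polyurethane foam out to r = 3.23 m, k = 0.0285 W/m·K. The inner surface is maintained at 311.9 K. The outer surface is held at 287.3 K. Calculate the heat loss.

Treat each layer as a resistance in series:
  R_nickel alloy = (1/1.93 − 1/1.97)/(4πk) = 0.01052/(4π·11.0) = 7.611×10^-5 K/W
  R_phenolic foam = (1/1.97 − 1/2.56)/(4πk) = 0.1170/(4π·0.0182) = 0.5115 K/W
  R_polyurethane foam = (1/2.56 − 1/3.23)/(4πk) = 0.08103/(4π·0.0285) = 0.2262 K/W
ΣR = 7.611×10^-5 + 0.5115 + 0.2262 = 0.7378 K/W
Q = ΔT/ΣR = (311.9 K − 287.3 K)/0.7378 = 33.3 W

Q = 33.3 W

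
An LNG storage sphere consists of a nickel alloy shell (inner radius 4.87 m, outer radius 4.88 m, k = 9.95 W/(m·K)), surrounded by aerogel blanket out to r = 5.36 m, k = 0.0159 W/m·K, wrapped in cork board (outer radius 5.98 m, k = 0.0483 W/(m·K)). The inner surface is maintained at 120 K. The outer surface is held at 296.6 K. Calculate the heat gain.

Resistance network (inner→outer):
  R_nickel alloy = (1/4.87 − 1/4.88)/(4πk) = 4.208×10^-4/(4π·9.95) = 3.365×10^-6 K/W
  R_aerogel blanket = (1/4.88 − 1/5.36)/(4πk) = 0.01835/(4π·0.0159) = 0.09184 K/W
  R_cork board = (1/5.36 − 1/5.98)/(4πk) = 0.01934/(4π·0.0483) = 0.03187 K/W
ΣR = 3.365×10^-6 + 0.09184 + 0.03187 = 0.1237 K/W
Q = ΔT/ΣR = (120 K − 296.6 K)/0.1237 = -1430 W
(Negative Q ⇒ heat flows inward; heat gain = 1430 W.)

Q = 1430 W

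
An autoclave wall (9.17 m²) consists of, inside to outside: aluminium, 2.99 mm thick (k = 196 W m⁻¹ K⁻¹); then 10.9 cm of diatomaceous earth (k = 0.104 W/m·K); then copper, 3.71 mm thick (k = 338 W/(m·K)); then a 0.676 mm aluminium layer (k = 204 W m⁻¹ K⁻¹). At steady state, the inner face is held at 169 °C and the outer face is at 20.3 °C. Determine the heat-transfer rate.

Q = 1300 W

Treat each layer as a resistance in series:
  R_aluminium = L/(kA) = 0.00299/(196·9.17) = 1.664×10^-6 K/W
  R_diatomaceous earth = L/(kA) = 0.109/(0.104·9.17) = 0.1143 K/W
  R_copper = L/(kA) = 0.00371/(338·9.17) = 1.197×10^-6 K/W
  R_aluminium = L/(kA) = 6.76×10^-4/(204·9.17) = 3.614×10^-7 K/W
ΣR = 1.664×10^-6 + 0.1143 + 1.197×10^-6 + 3.614×10^-7 = 0.1143 K/W
Q = ΔT/ΣR = (169 °C − 20.3 °C)/0.1143 = 1300 W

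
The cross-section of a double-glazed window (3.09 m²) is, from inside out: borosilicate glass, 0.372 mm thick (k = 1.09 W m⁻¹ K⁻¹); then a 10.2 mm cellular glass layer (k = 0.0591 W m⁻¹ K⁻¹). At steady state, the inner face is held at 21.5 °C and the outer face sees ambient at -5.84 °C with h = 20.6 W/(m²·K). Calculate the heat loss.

Q = 381 W

Treat each layer as a resistance in series:
  R_borosilicate glass = L/(kA) = 3.72×10^-4/(1.09·3.09) = 1.104×10^-4 K/W
  R_cellular glass = L/(kA) = 0.0102/(0.0591·3.09) = 0.05585 K/W
  R_conv,out = 1/(hA) = 1/(20.6·3.09) = 0.01571 K/W
ΣR = 1.104×10^-4 + 0.05585 + 0.01571 = 0.07167 K/W
Q = ΔT/ΣR = (21.5 °C − -5.84 °C)/0.07167 = 381 W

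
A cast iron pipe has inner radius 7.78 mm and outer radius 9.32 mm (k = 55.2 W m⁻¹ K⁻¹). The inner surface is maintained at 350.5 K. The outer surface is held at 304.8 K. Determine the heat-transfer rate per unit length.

Q' = 2πk·ΔT/ln(r₂/r₁) = 2π × 55.2 × 45.7 / ln(0.00932/0.00778) = 87800 W/m

Q' = 87800 W/m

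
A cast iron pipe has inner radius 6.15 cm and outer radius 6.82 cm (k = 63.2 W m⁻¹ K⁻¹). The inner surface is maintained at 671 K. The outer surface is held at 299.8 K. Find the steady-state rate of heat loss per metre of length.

Q' = 1430 kW/m

Q' = 2πk·ΔT/ln(r₂/r₁) = 2π × 63.2 × 371.2 / ln(0.0682/0.0615) = 1.43×10^6 W/m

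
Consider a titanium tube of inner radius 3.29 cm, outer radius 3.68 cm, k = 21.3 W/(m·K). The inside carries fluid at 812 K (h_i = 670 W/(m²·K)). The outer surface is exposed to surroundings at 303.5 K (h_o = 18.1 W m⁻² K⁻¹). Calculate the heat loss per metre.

Treat each layer as a resistance in series:
  R'_conv,in = 1/(2πr h) = 1/(2π·0.0329·670) = 0.007220 m·K/W
  R'_titanium = ln(0.0368/0.0329)/(2πk) = 0.1120/(2π·21.3) = 8.371×10^-4 m·K/W
  R'_conv,out = 1/(2πr h) = 1/(2π·0.0368·18.1) = 0.2389 m·K/W
ΣR = 0.007220 + 8.371×10^-4 + 0.2389 = 0.2470 m·K/W
Q' = ΔT/ΣR = (812 K − 303.5 K)/0.2470 = 2060 W/m

Q' = 2.06 kW/m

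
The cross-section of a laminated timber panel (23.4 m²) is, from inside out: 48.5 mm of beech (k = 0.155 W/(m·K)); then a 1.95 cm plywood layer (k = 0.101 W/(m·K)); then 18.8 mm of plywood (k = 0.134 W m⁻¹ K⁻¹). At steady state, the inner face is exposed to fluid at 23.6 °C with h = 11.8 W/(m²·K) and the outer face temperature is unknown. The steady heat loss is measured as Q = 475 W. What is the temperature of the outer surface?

T_out = 8.76 °C

Sum the resistances:
  R_conv,in = 1/(hA) = 1/(11.8·23.4) = 0.003622 K/W
  R_beech = L/(kA) = 0.0485/(0.155·23.4) = 0.01337 K/W
  R_plywood = L/(kA) = 0.0195/(0.101·23.4) = 0.008251 K/W
  R_plywood = L/(kA) = 0.0188/(0.134·23.4) = 0.005996 K/W
ΣR = 0.03124 K/W
ΔT = Q·ΣR = 475 × 0.03124 = 14.84 K
Heat flows outward, so T_out = T_in − ΔT = 23.6 − 14.84 = 8.76 °C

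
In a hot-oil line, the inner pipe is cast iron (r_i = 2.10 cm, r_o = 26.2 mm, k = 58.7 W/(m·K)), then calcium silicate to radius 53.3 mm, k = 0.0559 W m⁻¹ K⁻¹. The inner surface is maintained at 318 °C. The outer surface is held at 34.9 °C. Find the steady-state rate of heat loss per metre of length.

Resistance network (inner→outer):
  R'_cast iron = ln(0.0262/0.0210)/(2πk) = 0.2212/(2π·58.7) = 5.998×10^-4 m·K/W
  R'_calcium silicate = ln(0.0533/0.0262)/(2πk) = 0.7102/(2π·0.0559) = 2.022 m·K/W
ΣR = 5.998×10^-4 + 2.022 = 2.023 m·K/W
Q' = ΔT/ΣR = (318 °C − 34.9 °C)/2.023 = 140 W/m

Q' = 140 W/m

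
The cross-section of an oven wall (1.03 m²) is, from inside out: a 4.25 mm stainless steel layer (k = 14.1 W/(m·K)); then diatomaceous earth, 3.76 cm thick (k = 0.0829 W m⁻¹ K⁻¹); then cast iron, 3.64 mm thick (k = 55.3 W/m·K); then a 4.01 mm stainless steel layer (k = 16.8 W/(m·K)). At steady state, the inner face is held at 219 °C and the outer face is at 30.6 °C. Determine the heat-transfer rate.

Resistance network (inner→outer):
  R_stainless steel = L/(kA) = 0.00425/(14.1·1.03) = 2.926×10^-4 K/W
  R_diatomaceous earth = L/(kA) = 0.0376/(0.0829·1.03) = 0.4403 K/W
  R_cast iron = L/(kA) = 0.00364/(55.3·1.03) = 6.391×10^-5 K/W
  R_stainless steel = L/(kA) = 0.00401/(16.8·1.03) = 2.317×10^-4 K/W
ΣR = 2.926×10^-4 + 0.4403 + 6.391×10^-5 + 2.317×10^-4 = 0.4409 K/W
Q = ΔT/ΣR = (219 °C − 30.6 °C)/0.4409 = 427 W

Q = 427 W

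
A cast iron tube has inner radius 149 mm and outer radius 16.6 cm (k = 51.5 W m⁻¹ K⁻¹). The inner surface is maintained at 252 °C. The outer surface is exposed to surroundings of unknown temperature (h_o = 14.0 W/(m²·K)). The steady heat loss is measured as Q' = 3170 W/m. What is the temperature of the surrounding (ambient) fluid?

Series resistances:
  R'_cast iron = ln(0.166/0.149)/(2πk) = 0.1080/(2π·51.5) = 3.339×10^-4 m·K/W
  R'_conv,out = 1/(2πr h) = 1/(2π·0.166·14.0) = 0.06848 m·K/W
ΣR = 0.06882 m·K/W
ΔT = Q'·ΣR = 3170 × 0.06882 = 218.2 K
Heat flows outward, so T_out = T_in − ΔT = 252 − 218.2 = 33.8 °C

T_out = 33.8 °C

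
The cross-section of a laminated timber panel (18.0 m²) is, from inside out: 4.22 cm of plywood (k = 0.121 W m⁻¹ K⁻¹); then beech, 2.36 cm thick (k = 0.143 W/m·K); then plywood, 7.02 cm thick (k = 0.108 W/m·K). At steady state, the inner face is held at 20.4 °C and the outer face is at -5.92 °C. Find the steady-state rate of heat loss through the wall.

Series thermal resistances, inner to outer:
  R_plywood = L/(kA) = 0.0422/(0.121·18.0) = 0.01938 K/W
  R_beech = L/(kA) = 0.0236/(0.143·18.0) = 0.009169 K/W
  R_plywood = L/(kA) = 0.0702/(0.108·18.0) = 0.03611 K/W
ΣR = 0.01938 + 0.009169 + 0.03611 = 0.06466 K/W
Q = ΔT/ΣR = (20.4 °C − -5.92 °C)/0.06466 = 407 W

Q = 407 W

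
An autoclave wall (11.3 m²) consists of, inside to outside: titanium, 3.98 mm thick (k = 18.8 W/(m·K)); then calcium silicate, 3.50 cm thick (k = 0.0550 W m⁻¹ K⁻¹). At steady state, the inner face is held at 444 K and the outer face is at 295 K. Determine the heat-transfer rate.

Resistance network (inner→outer):
  R_titanium = L/(kA) = 0.00398/(18.8·11.3) = 1.873×10^-5 K/W
  R_calcium silicate = L/(kA) = 0.0350/(0.0550·11.3) = 0.05632 K/W
ΣR = 1.873×10^-5 + 0.05632 = 0.05634 K/W
Q = ΔT/ΣR = (444 K − 295 K)/0.05634 = 2640 W

Q = 2640 W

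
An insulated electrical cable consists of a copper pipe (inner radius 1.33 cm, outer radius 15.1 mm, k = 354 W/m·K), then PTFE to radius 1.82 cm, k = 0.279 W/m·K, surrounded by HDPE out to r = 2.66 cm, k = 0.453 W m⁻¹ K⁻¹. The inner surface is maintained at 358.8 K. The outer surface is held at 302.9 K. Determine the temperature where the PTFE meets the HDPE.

T = 334.0 K

Series thermal resistances, inner to outer:
  R'_copper = ln(0.0151/0.0133)/(2πk) = 0.1269/(2π·354) = 5.707×10^-5 m·K/W
  R'_PTFE = ln(0.0182/0.0151)/(2πk) = 0.1867/(2π·0.279) = 0.1065 m·K/W
  R'_HDPE = ln(0.0266/0.0182)/(2πk) = 0.3795/(2π·0.453) = 0.1333 m·K/W
ΣR = 5.707×10^-5 + 0.1065 + 0.1333 = 0.2399 m·K/W
Q' = ΔT/ΣR = (358.8 K − 302.9 K)/0.2399 = 233.0 W/m
From the inner boundary to the PTFE/HDPE interface, ΣR_partial = 0.1066 m·K/W.
T_interface = T_in − Q'·ΣR_partial = 358.8 K − (233.0)(0.1066) = 334.0 K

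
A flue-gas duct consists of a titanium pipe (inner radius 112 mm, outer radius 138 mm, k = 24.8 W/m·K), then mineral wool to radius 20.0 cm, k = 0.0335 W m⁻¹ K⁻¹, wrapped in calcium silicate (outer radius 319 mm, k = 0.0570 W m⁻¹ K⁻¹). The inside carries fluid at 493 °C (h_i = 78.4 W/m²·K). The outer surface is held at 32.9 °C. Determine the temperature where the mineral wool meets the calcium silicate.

Resistance network (inner→outer):
  R'_conv,in = 1/(2πr h) = 1/(2π·0.112·78.4) = 0.01813 m·K/W
  R'_titanium = ln(0.138/0.112)/(2πk) = 0.2088/(2π·24.8) = 0.001340 m·K/W
  R'_mineral wool = ln(0.200/0.138)/(2πk) = 0.3711/(2π·0.0335) = 1.763 m·K/W
  R'_calcium silicate = ln(0.319/0.200)/(2πk) = 0.4669/(2π·0.0570) = 1.304 m·K/W
ΣR = 0.01813 + 0.001340 + 1.763 + 1.304 = 3.086 m·K/W
Q' = ΔT/ΣR = (493 °C − 32.9 °C)/3.086 = 149.1 W/m
From the inner boundary to the mineral wool/calcium silicate interface, ΣR_partial = 1.782 m·K/W.
T_interface = T_in − Q'·ΣR_partial = 493 °C − (149.1)(1.782) = 227 °C

T = 227 °C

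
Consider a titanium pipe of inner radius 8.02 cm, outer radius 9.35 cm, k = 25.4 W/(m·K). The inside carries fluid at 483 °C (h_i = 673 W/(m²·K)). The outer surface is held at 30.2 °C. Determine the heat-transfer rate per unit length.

Series thermal resistances, inner to outer:
  R'_conv,in = 1/(2πr h) = 1/(2π·0.0802·673) = 0.002949 m·K/W
  R'_titanium = ln(0.0935/0.0802)/(2πk) = 0.1534/(2π·25.4) = 9.614×10^-4 m·K/W
ΣR = 0.002949 + 9.614×10^-4 = 0.003910 m·K/W
Q' = ΔT/ΣR = (483 °C − 30.2 °C)/0.003910 = 1.16×10^5 W/m

Q' = 116 kW/m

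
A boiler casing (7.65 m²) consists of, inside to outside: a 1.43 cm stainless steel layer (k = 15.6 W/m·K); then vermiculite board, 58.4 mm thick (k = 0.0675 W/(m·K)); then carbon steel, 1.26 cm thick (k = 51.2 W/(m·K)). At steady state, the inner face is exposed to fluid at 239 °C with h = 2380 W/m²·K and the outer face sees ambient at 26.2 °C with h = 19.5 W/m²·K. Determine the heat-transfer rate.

Series thermal resistances, inner to outer:
  R_conv,in = 1/(hA) = 1/(2380·7.65) = 5.492×10^-5 K/W
  R_stainless steel = L/(kA) = 0.0143/(15.6·7.65) = 1.198×10^-4 K/W
  R_vermiculite board = L/(kA) = 0.0584/(0.0675·7.65) = 0.1131 K/W
  R_carbon steel = L/(kA) = 0.0126/(51.2·7.65) = 3.217×10^-5 K/W
  R_conv,out = 1/(hA) = 1/(19.5·7.65) = 0.006704 K/W
ΣR = 5.492×10^-5 + 1.198×10^-4 + 0.1131 + 3.217×10^-5 + 0.006704 = 0.1200 K/W
Q = ΔT/ΣR = (239 °C − 26.2 °C)/0.1200 = 1770 W

Q = 1770 W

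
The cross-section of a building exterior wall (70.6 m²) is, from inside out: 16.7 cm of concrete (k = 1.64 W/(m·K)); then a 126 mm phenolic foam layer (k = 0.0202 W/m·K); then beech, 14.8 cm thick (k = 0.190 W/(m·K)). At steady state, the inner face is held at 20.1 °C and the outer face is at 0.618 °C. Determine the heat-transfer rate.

Q = 193 W

Series thermal resistances, inner to outer:
  R_concrete = L/(kA) = 0.167/(1.64·70.6) = 0.001442 K/W
  R_phenolic foam = L/(kA) = 0.126/(0.0202·70.6) = 0.08835 K/W
  R_beech = L/(kA) = 0.148/(0.190·70.6) = 0.01103 K/W
ΣR = 0.001442 + 0.08835 + 0.01103 = 0.1008 K/W
Q = ΔT/ΣR = (20.1 °C − 0.618 °C)/0.1008 = 193 W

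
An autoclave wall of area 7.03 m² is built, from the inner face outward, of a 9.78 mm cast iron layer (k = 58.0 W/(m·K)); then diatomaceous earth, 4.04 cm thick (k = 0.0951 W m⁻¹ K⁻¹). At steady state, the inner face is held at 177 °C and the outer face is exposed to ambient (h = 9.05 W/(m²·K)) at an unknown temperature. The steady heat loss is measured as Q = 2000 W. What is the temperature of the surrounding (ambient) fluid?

Series resistances:
  R_cast iron = L/(kA) = 0.00978/(58.0·7.03) = 2.399×10^-5 K/W
  R_diatomaceous earth = L/(kA) = 0.0404/(0.0951·7.03) = 0.06043 K/W
  R_conv,out = 1/(hA) = 1/(9.05·7.03) = 0.01572 K/W
ΣR = 0.07617 K/W
ΔT = Q·ΣR = 2000 × 0.07617 = 152.3 K
Heat flows outward, so T_out = T_in − ΔT = 177 − 152.3 = 24.7 °C

T_out = 24.7 °C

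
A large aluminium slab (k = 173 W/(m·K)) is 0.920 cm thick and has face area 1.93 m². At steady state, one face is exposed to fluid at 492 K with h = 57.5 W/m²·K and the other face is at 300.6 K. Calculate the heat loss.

Q = 21.2 kW

Series thermal resistances, inner to outer:
  R_conv,in = 1/(hA) = 1/(57.5·1.93) = 0.009011 K/W
  R_aluminium = L/(kA) = 0.00920/(173·1.93) = 2.755×10^-5 K/W
ΣR = 0.009011 + 2.755×10^-5 = 0.009039 K/W
Q = ΔT/ΣR = (492 K − 300.6 K)/0.009039 = 21200 W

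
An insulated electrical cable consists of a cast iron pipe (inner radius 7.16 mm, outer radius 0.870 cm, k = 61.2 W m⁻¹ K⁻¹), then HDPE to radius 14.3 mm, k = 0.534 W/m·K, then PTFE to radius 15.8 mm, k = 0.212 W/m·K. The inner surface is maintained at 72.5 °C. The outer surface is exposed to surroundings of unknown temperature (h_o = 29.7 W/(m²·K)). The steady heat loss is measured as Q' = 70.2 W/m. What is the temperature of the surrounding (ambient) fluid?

Sum the resistances:
  R'_cast iron = ln(0.00870/0.00716)/(2πk) = 0.1948/(2π·61.2) = 5.066×10^-4 m·K/W
  R'_HDPE = ln(0.0143/0.00870)/(2πk) = 0.4969/(2π·0.534) = 0.1481 m·K/W
  R'_PTFE = ln(0.0158/0.0143)/(2πk) = 0.09975/(2π·0.212) = 0.07489 m·K/W
  R'_conv,out = 1/(2πr h) = 1/(2π·0.0158·29.7) = 0.3392 m·K/W
ΣR = 0.5627 m·K/W
ΔT = Q'·ΣR = 70.2 × 0.5627 = 39.50 K
Heat flows outward, so T_out = T_in − ΔT = 72.5 − 39.50 = 33.0 °C

T_out = 33.0 °C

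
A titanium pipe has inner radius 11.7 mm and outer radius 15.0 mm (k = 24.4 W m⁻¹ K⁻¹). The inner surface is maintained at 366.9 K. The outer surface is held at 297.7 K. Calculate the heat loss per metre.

Q' = 42.7 kW/m

Q' = 2πk·ΔT/ln(r₂/r₁) = 2π × 24.4 × 69.2 / ln(0.0150/0.0117) = 42700 W/m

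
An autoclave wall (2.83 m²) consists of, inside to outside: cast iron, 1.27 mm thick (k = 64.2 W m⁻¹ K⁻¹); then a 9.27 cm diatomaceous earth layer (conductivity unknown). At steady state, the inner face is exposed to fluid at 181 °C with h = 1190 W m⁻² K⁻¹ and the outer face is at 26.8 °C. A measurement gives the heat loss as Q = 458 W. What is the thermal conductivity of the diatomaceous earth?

k = 0.0974 W/m·K

ΣR = ΔT/Q = |181 − 26.8|/458 = 0.3367 K/W
Known resistances:
  R_conv,in = 1/(hA) = 1/(1190·2.83) = 2.969×10^-4 K/W
  R_cast iron = L/(kA) = 0.00127/(64.2·2.83) = 6.990×10^-6 K/W
R_diatomaceous earth = ΣR − ΣR_known = 0.3367 − 3.039×10^-4 = 0.3364 K/W
L/(kA) = 0.3364 ⇒ k = 0.0927/(0.3364·2.83) = 0.0974 W/m·K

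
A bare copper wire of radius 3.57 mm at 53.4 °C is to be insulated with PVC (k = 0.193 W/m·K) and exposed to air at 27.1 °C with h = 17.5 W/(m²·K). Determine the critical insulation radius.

For a cylinder, r_cr = k_ins/h = 0.193/17.5 = 0.0110 m = 1.10 cm

r_cr = 1.10 cm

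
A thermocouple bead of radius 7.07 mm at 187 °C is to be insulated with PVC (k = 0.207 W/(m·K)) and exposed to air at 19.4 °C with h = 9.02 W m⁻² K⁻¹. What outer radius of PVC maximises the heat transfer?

r_cr = 4.59 cm

For a sphere, r_cr = 2k_ins/h = 2·0.207/9.02 = 0.0459 m = 4.59 cm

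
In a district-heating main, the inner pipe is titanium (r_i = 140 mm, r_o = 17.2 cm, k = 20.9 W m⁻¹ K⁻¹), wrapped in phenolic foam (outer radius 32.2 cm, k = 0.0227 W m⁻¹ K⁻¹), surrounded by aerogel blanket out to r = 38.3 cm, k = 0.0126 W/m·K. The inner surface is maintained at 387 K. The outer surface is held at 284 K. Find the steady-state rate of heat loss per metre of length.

Q' = 15.6 W/m

Treat each layer as a resistance in series:
  R'_titanium = ln(0.172/0.140)/(2πk) = 0.2059/(2π·20.9) = 0.001568 m·K/W
  R'_phenolic foam = ln(0.322/0.172)/(2πk) = 0.6271/(2π·0.0227) = 4.396 m·K/W
  R'_aerogel blanket = ln(0.383/0.322)/(2πk) = 0.1735/(2π·0.0126) = 2.191 m·K/W
ΣR = 0.001568 + 4.396 + 2.191 = 6.589 m·K/W
Q' = ΔT/ΣR = (387 K − 284 K)/6.589 = 15.6 W/m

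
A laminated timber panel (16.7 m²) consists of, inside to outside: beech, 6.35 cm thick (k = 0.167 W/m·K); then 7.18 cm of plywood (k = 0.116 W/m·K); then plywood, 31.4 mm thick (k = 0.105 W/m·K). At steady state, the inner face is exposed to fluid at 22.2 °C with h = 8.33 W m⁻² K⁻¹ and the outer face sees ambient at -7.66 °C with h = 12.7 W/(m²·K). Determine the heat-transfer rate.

Resistance network (inner→outer):
  R_conv,in = 1/(hA) = 1/(8.33·16.7) = 0.007189 K/W
  R_beech = L/(kA) = 0.0635/(0.167·16.7) = 0.02277 K/W
  R_plywood = L/(kA) = 0.0718/(0.116·16.7) = 0.03706 K/W
  R_plywood = L/(kA) = 0.0314/(0.105·16.7) = 0.01791 K/W
  R_conv,out = 1/(hA) = 1/(12.7·16.7) = 0.004715 K/W
ΣR = 0.007189 + 0.02277 + 0.03706 + 0.01791 + 0.004715 = 0.08964 K/W
Q = ΔT/ΣR = (22.2 °C − -7.66 °C)/0.08964 = 333 W

Q = 333 W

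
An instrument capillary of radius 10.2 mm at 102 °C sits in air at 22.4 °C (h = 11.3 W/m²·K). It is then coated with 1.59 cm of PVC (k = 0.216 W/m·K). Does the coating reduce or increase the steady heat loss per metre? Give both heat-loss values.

Critical radius for a cylinder: r_cr = k/h = 0.0191 m = 1.91 cm.
Outer radius after coating: r₂ = 0.0102 + 0.0159 = 0.0261 m.
r₁ < r_cr < r₂: heat loss rises to a maximum at r_cr then falls. Whether the coating helps depends on whether Q(r₂) has dropped back below Q(r₁).
Bare: R = 1/(2πr₁h) = 1.381 m·K/W; Q = 79.6/1.381 = 57.6 W/m.
Coated: R = R_cond + R_conv = 1.232 m·K/W; Q = 79.6/1.232 = 64.6 W/m.

increases: 57.6 → 64.6 W/m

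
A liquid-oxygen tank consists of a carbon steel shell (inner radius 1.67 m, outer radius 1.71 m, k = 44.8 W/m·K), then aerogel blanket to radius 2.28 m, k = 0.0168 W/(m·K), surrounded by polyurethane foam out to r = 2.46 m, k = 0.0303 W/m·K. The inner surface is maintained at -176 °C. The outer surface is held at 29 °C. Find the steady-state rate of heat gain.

Resistance network (inner→outer):
  R_carbon steel = (1/1.67 − 1/1.71)/(4πk) = 0.01401/(4π·44.8) = 2.488×10^-5 K/W
  R_aerogel blanket = (1/1.71 − 1/2.28)/(4πk) = 0.1462/(4π·0.0168) = 0.6925 K/W
  R_polyurethane foam = (1/2.28 − 1/2.46)/(4πk) = 0.03209/(4π·0.0303) = 0.08428 K/W
ΣR = 2.488×10^-5 + 0.6925 + 0.08428 = 0.7768 K/W
Q = ΔT/ΣR = (-176 °C − 29 °C)/0.7768 = -264 W
(Negative Q ⇒ heat flows inward; heat gain = 264 W.)

Q = 264 W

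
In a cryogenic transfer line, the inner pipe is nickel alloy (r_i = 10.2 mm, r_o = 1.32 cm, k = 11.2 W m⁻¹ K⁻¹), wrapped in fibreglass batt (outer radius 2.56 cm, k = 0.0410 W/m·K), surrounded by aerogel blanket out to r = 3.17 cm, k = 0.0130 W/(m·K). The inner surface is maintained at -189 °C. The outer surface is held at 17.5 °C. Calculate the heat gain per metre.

Q' = 39.8 W/m

Resistance network (inner→outer):
  R'_nickel alloy = ln(0.0132/0.0102)/(2πk) = 0.2578/(2π·11.2) = 0.003664 m·K/W
  R'_fibreglass batt = ln(0.0256/0.0132)/(2πk) = 0.6624/(2π·0.0410) = 2.571 m·K/W
  R'_aerogel blanket = ln(0.0317/0.0256)/(2πk) = 0.2137/(2π·0.0130) = 2.617 m·K/W
ΣR = 0.003664 + 2.571 + 2.617 = 5.192 m·K/W
Q' = ΔT/ΣR = (-189 °C − 17.5 °C)/5.192 = -39.8 W/m
(Negative Q' ⇒ heat flows inward; heat gain = 39.8 W/m.)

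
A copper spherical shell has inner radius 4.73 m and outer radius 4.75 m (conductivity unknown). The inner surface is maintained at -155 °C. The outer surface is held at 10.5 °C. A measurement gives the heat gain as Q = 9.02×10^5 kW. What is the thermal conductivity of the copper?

ΣR = ΔT/Q = |-155 − 10.5|/9.02×10^8 = 1.835×10^-7 K/W
(1/r₁−1/r₂)/(4πk) = 1.835×10^-7 ⇒ k = 8.902×10^-4/(4π·1.835×10^-7) = 386 W/m·K

k = 386 W/m·K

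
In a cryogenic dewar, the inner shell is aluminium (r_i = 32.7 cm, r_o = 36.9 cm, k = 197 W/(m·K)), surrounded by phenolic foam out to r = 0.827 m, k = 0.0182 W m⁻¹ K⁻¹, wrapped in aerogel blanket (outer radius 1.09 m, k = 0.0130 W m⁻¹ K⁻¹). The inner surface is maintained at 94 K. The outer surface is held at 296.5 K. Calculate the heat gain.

Q = 24.3 W

Series thermal resistances, inner to outer:
  R_aluminium = (1/0.327 − 1/0.369)/(4πk) = 0.3481/(4π·197) = 1.406×10^-4 K/W
  R_phenolic foam = (1/0.369 − 1/0.827)/(4πk) = 1.501/(4π·0.0182) = 6.562 K/W
  R_aerogel blanket = (1/0.827 − 1/1.09)/(4πk) = 0.2918/(4π·0.0130) = 1.786 K/W
ΣR = 1.406×10^-4 + 6.562 + 1.786 = 8.348 K/W
Q = ΔT/ΣR = (94 K − 296.5 K)/8.348 = -24.3 W
(Negative Q ⇒ heat flows inward; heat gain = 24.3 W.)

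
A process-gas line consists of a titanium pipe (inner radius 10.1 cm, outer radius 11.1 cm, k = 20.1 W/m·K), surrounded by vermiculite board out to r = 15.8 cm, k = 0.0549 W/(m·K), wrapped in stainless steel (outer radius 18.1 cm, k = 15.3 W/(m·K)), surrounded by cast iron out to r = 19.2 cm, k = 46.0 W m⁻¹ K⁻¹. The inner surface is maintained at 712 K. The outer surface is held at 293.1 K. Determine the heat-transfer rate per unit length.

Q' = 408 W/m

Resistance network (inner→outer):
  R'_titanium = ln(0.111/0.101)/(2πk) = 0.09441/(2π·20.1) = 7.476×10^-4 m·K/W
  R'_vermiculite board = ln(0.158/0.111)/(2πk) = 0.3531/(2π·0.0549) = 1.024 m·K/W
  R'_stainless steel = ln(0.181/0.158)/(2πk) = 0.1359/(2π·15.3) = 0.001414 m·K/W
  R'_cast iron = ln(0.192/0.181)/(2πk) = 0.05900/(2π·46.0) = 2.041×10^-4 m·K/W
ΣR = 7.476×10^-4 + 1.024 + 0.001414 + 2.041×10^-4 = 1.026 m·K/W
Q' = ΔT/ΣR = (712 K − 293.1 K)/1.026 = 408 W/m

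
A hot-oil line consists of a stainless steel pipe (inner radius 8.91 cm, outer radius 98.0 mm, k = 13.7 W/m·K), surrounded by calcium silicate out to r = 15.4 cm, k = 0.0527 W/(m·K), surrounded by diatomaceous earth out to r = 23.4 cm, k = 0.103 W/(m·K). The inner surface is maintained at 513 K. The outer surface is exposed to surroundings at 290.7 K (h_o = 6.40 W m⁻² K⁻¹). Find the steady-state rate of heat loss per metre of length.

Series thermal resistances, inner to outer:
  R'_stainless steel = ln(0.0980/0.0891)/(2πk) = 0.09521/(2π·13.7) = 0.001106 m·K/W
  R'_calcium silicate = ln(0.154/0.0980)/(2πk) = 0.4520/(2π·0.0527) = 1.365 m·K/W
  R'_diatomaceous earth = ln(0.234/0.154)/(2πk) = 0.4184/(2π·0.103) = 0.6465 m·K/W
  R'_conv,out = 1/(2πr h) = 1/(2π·0.234·6.40) = 0.1063 m·K/W
ΣR = 0.001106 + 1.365 + 0.6465 + 0.1063 = 2.119 m·K/W
Q' = ΔT/ΣR = (513 K − 290.7 K)/2.119 = 105 W/m

Q' = 105 W/m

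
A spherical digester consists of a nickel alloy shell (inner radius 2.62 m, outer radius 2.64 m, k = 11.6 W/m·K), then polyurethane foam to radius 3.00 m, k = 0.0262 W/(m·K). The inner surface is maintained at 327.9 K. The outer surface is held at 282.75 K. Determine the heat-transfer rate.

Treat each layer as a resistance in series:
  R_nickel alloy = (1/2.62 − 1/2.64)/(4πk) = 0.002892/(4π·11.6) = 1.984×10^-5 K/W
  R_polyurethane foam = (1/2.64 − 1/3.00)/(4πk) = 0.04545/(4π·0.0262) = 0.1381 K/W
ΣR = 1.984×10^-5 + 0.1381 = 0.1381 K/W
Q = ΔT/ΣR = (327.9 K − 282.75 K)/0.1381 = 327 W

Q = 327 W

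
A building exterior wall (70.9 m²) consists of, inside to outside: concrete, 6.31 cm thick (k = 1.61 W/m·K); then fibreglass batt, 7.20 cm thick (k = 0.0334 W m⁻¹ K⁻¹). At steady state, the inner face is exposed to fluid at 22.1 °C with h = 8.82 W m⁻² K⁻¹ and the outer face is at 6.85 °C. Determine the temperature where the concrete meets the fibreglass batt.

T = 21.1 °C

Resistance network (inner→outer):
  R_conv,in = 1/(hA) = 1/(8.82·70.9) = 0.001599 K/W
  R_concrete = L/(kA) = 0.0631/(1.61·70.9) = 5.528×10^-4 K/W
  R_fibreglass batt = L/(kA) = 0.0720/(0.0334·70.9) = 0.03040 K/W
ΣR = 0.001599 + 5.528×10^-4 + 0.03040 = 0.03255 K/W
Q = ΔT/ΣR = (22.1 °C − 6.85 °C)/0.03255 = 468.5 W
From the inner boundary to the concrete/fibreglass batt interface, ΣR_partial = 0.002152 K/W.
T_interface = T_in − Q·ΣR_partial = 22.1 °C − (468.5)(0.002152) = 21.1 °C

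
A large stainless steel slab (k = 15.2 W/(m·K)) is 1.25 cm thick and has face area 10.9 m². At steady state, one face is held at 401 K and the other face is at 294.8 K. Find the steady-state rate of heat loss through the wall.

Q = 1410 kW

Q = kA·ΔT/L = 15.2 × 10.9 × |401 K − 294.8 K| / 0.0125 = 1.41×10^6 W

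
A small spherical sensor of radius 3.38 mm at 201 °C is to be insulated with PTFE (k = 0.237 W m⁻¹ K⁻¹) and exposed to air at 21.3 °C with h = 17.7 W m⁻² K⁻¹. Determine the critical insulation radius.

For a sphere, r_cr = 2k_ins/h = 2·0.237/17.7 = 0.0268 m = 2.68 cm

r_cr = 2.68 cm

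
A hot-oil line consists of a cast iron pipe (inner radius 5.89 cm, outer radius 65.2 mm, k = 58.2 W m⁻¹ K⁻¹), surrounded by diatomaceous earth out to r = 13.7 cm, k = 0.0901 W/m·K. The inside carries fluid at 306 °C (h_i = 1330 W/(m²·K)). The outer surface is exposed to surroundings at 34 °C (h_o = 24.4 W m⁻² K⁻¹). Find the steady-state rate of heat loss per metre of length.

Treat each layer as a resistance in series:
  R'_conv,in = 1/(2πr h) = 1/(2π·0.0589·1330) = 0.002032 m·K/W
  R'_cast iron = ln(0.0652/0.0589)/(2πk) = 0.1016/(2π·58.2) = 2.779×10^-4 m·K/W
  R'_diatomaceous earth = ln(0.137/0.0652)/(2πk) = 0.7425/(2π·0.0901) = 1.312 m·K/W
  R'_conv,out = 1/(2πr h) = 1/(2π·0.137·24.4) = 0.04761 m·K/W
ΣR = 0.002032 + 2.779×10^-4 + 1.312 + 0.04761 = 1.362 m·K/W
Q' = ΔT/ΣR = (306 °C − 34 °C)/1.362 = 200 W/m

Q' = 200 W/m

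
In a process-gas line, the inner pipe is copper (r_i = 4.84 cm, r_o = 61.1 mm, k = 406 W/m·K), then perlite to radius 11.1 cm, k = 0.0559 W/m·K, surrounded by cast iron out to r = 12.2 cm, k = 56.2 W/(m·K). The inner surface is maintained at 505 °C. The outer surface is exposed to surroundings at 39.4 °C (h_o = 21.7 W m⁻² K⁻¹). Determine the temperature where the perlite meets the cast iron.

Series thermal resistances, inner to outer:
  R'_copper = ln(0.0611/0.0484)/(2πk) = 0.2330/(2π·406) = 9.134×10^-5 m·K/W
  R'_perlite = ln(0.111/0.0611)/(2πk) = 0.5970/(2π·0.0559) = 1.700 m·K/W
  R'_cast iron = ln(0.122/0.111)/(2πk) = 0.09449/(2π·56.2) = 2.676×10^-4 m·K/W
  R'_conv,out = 1/(2πr h) = 1/(2π·0.122·21.7) = 0.06012 m·K/W
ΣR = 9.134×10^-5 + 1.700 + 2.676×10^-4 + 0.06012 = 1.760 m·K/W
Q' = ΔT/ΣR = (505 °C − 39.4 °C)/1.760 = 264.5 W/m
From the inner boundary to the perlite/cast iron interface, ΣR_partial = 1.700 m·K/W.
T_interface = T_in − Q'·ΣR_partial = 505 °C − (264.5)(1.700) = 55.4 °C

T = 55.4 °C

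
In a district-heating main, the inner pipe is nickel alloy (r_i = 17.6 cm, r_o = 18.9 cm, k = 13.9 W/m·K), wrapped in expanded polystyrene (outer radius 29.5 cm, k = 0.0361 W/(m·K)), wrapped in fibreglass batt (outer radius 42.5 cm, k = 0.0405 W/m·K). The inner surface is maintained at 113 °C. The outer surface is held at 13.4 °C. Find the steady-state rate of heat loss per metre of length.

Q' = 29.3 W/m

Treat each layer as a resistance in series:
  R'_nickel alloy = ln(0.189/0.176)/(2πk) = 0.07126/(2π·13.9) = 8.160×10^-4 m·K/W
  R'_expanded polystyrene = ln(0.295/0.189)/(2πk) = 0.4452/(2π·0.0361) = 1.963 m·K/W
  R'_fibreglass batt = ln(0.425/0.295)/(2πk) = 0.3651/(2π·0.0405) = 1.435 m·K/W
ΣR = 8.160×10^-4 + 1.963 + 1.435 = 3.399 m·K/W
Q' = ΔT/ΣR = (113 °C − 13.4 °C)/3.399 = 29.3 W/m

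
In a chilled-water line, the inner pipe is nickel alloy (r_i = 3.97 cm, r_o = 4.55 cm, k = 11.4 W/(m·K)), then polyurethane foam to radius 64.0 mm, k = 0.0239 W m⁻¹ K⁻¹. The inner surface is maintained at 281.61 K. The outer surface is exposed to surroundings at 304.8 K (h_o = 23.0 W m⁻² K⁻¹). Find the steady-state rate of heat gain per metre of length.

Q' = 9.74 W/m

Series thermal resistances, inner to outer:
  R'_nickel alloy = ln(0.0455/0.0397)/(2πk) = 0.1364/(2π·11.4) = 0.001904 m·K/W
  R'_polyurethane foam = ln(0.0640/0.0455)/(2πk) = 0.3412/(2π·0.0239) = 2.272 m·K/W
  R'_conv,out = 1/(2πr h) = 1/(2π·0.0640·23.0) = 0.1081 m·K/W
ΣR = 0.001904 + 2.272 + 0.1081 = 2.382 m·K/W
Q' = ΔT/ΣR = (281.61 K − 304.8 K)/2.382 = -9.74 W/m
(Negative Q' ⇒ heat flows inward; heat gain = 9.74 W/m.)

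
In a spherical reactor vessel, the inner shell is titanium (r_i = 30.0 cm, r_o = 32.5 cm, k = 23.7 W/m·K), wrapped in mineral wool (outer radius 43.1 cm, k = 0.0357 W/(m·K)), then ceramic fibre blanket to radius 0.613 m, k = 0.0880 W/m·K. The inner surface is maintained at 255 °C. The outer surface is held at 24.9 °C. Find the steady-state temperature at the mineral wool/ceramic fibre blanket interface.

Resistance network (inner→outer):
  R_titanium = (1/0.300 − 1/0.325)/(4πk) = 0.2564/(4π·23.7) = 8.609×10^-4 K/W
  R_mineral wool = (1/0.325 − 1/0.431)/(4πk) = 0.7567/(4π·0.0357) = 1.687 K/W
  R_ceramic fibre blanket = (1/0.431 − 1/0.613)/(4πk) = 0.6889/(4π·0.0880) = 0.6229 K/W
ΣR = 8.609×10^-4 + 1.687 + 0.6229 = 2.311 K/W
Q = ΔT/ΣR = (255 °C − 24.9 °C)/2.311 = 99.57 W
From the inner boundary to the mineral wool/ceramic fibre blanket interface, ΣR_partial = 1.688 K/W.
T_interface = T_in − Q·ΣR_partial = 255 °C − (99.57)(1.688) = 86.9 °C

T = 86.9 °C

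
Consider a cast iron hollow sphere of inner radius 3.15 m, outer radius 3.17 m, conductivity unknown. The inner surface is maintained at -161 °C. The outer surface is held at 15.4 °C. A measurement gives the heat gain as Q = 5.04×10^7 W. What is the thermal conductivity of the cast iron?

k = 45.5 W/m·K

ΣR = ΔT/Q = |-161 − 15.4|/5.04×10^7 = 3.500×10^-6 K/W
(1/r₁−1/r₂)/(4πk) = 3.500×10^-6 ⇒ k = 0.002003/(4π·3.500×10^-6) = 45.5 W/m·K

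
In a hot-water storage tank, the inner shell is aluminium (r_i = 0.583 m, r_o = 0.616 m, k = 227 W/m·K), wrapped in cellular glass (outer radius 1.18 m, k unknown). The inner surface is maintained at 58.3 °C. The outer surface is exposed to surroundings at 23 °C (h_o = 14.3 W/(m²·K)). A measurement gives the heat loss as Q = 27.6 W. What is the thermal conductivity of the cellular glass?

ΣR = ΔT/Q = |58.3 − 23|/27.6 = 1.279 K/W
Known resistances:
  R_aluminium = (1/0.583 − 1/0.616)/(4πk) = 0.09189/(4π·227) = 3.221×10^-5 K/W
  R_conv,out = 1/(4πr²h) = 1/(4π·1.18²·14.3) = 0.003997 K/W
R_cellular glass = ΣR − ΣR_known = 1.279 − 0.004029 = 1.275 K/W
(1/r₁−1/r₂)/(4πk) = 1.275 ⇒ k = 0.7759/(4π·1.275) = 0.0484 W/m·K

k = 0.0484 W/m·K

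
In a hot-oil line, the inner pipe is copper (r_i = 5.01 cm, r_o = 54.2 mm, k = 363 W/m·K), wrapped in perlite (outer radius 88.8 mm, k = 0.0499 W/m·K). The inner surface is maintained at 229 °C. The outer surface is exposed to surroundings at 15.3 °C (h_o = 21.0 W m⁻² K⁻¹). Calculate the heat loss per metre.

Treat each layer as a resistance in series:
  R'_copper = ln(0.0542/0.0501)/(2πk) = 0.07866/(2π·363) = 3.449×10^-5 m·K/W
  R'_perlite = ln(0.0888/0.0542)/(2πk) = 0.4937/(2π·0.0499) = 1.575 m·K/W
  R'_conv,out = 1/(2πr h) = 1/(2π·0.0888·21.0) = 0.08535 m·K/W
ΣR = 3.449×10^-5 + 1.575 + 0.08535 = 1.660 m·K/W
Q' = ΔT/ΣR = (229 °C − 15.3 °C)/1.660 = 129 W/m

Q' = 129 W/m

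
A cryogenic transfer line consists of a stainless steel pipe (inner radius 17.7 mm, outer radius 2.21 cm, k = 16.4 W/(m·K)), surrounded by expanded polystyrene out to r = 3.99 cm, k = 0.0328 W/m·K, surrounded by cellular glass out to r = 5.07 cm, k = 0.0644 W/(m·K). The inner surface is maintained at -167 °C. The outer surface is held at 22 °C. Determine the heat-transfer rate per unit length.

Treat each layer as a resistance in series:
  R'_stainless steel = ln(0.0221/0.0177)/(2πk) = 0.2220/(2π·16.4) = 0.002155 m·K/W
  R'_expanded polystyrene = ln(0.0399/0.0221)/(2πk) = 0.5908/(2π·0.0328) = 2.867 m·K/W
  R'_cellular glass = ln(0.0507/0.0399)/(2πk) = 0.2395/(2π·0.0644) = 0.5920 m·K/W
ΣR = 0.002155 + 2.867 + 0.5920 = 3.461 m·K/W
Q' = ΔT/ΣR = (-167 °C − 22 °C)/3.461 = -54.6 W/m
(Negative Q' ⇒ heat flows inward; heat gain = 54.6 W/m.)

Q' = 54.6 W/m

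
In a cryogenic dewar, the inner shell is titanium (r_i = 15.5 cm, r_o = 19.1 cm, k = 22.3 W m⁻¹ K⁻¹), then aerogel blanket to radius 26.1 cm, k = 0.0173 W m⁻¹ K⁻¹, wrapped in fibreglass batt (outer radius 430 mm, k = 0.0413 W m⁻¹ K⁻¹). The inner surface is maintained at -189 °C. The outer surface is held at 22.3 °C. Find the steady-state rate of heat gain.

Treat each layer as a resistance in series:
  R_titanium = (1/0.155 − 1/0.191)/(4πk) = 1.216/(4π·22.3) = 0.004339 K/W
  R_aerogel blanket = (1/0.191 − 1/0.261)/(4πk) = 1.404/(4π·0.0173) = 6.459 K/W
  R_fibreglass batt = (1/0.261 − 1/0.430)/(4πk) = 1.506/(4π·0.0413) = 2.901 K/W
ΣR = 0.004339 + 6.459 + 2.901 = 9.364 K/W
Q = ΔT/ΣR = (-189 °C − 22.3 °C)/9.364 = -22.6 W
(Negative Q ⇒ heat flows inward; heat gain = 22.6 W.)

Q = 22.6 W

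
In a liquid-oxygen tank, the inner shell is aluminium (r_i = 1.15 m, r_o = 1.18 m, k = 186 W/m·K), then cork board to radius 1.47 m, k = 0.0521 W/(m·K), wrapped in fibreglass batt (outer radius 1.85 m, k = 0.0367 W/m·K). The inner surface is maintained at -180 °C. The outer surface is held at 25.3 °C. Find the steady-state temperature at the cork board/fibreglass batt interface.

Treat each layer as a resistance in series:
  R_aluminium = (1/1.15 − 1/1.18)/(4πk) = 0.02211/(4π·186) = 9.458×10^-6 K/W
  R_cork board = (1/1.18 − 1/1.47)/(4πk) = 0.1672/(4π·0.0521) = 0.2554 K/W
  R_fibreglass batt = (1/1.47 − 1/1.85)/(4πk) = 0.1397/(4π·0.0367) = 0.3030 K/W
ΣR = 9.458×10^-6 + 0.2554 + 0.3030 = 0.5584 K/W
Q = ΔT/ΣR = (-180 °C − 25.3 °C)/0.5584 = -367.7 W
From the inner boundary to the cork board/fibreglass batt interface, ΣR_partial = 0.2554 K/W.
T_interface = T_in − Q·ΣR_partial = -180 °C − (-367.7)(0.2554) = -86.1 °C

T = -86.1 °C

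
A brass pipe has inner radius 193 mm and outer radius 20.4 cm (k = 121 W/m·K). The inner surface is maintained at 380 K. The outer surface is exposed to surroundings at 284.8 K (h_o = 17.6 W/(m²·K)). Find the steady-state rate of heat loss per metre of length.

Q' = 2140 W/m

Treat each layer as a resistance in series:
  R'_brass = ln(0.204/0.193)/(2πk) = 0.05543/(2π·121) = 7.291×10^-5 m·K/W
  R'_conv,out = 1/(2πr h) = 1/(2π·0.204·17.6) = 0.04433 m·K/W
ΣR = 7.291×10^-5 + 0.04433 = 0.04440 m·K/W
Q' = ΔT/ΣR = (380 K − 284.8 K)/0.04440 = 2140 W/m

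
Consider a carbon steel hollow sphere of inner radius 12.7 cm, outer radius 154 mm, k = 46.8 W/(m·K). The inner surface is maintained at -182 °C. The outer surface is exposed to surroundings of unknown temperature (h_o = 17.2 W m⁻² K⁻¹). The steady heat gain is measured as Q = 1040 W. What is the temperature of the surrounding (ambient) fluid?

T_out = 23.3 °C

Series resistances:
  R_carbon steel = (1/0.127 − 1/0.154)/(4πk) = 1.381/(4π·46.8) = 0.002347 K/W
  R_conv,out = 1/(4πr²h) = 1/(4π·0.154²·17.2) = 0.1951 K/W
ΣR = 0.1974 K/W
ΔT = Q·ΣR = 1040 × 0.1974 = 205.3 K
Heat flows inward, so T_out = T_in + ΔT = -182 + 205.3 = 23.3 °C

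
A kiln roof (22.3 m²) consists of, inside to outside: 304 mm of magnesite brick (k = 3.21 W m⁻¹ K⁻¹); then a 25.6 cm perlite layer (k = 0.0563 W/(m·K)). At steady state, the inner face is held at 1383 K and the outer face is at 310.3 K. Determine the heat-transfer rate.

Treat each layer as a resistance in series:
  R_magnesite brick = L/(kA) = 0.304/(3.21·22.3) = 0.004247 K/W
  R_perlite = L/(kA) = 0.256/(0.0563·22.3) = 0.2039 K/W
ΣR = 0.004247 + 0.2039 = 0.2081 K/W
Q = ΔT/ΣR = (1383 K − 310.3 K)/0.2081 = 5150 W

Q = 5.15 kW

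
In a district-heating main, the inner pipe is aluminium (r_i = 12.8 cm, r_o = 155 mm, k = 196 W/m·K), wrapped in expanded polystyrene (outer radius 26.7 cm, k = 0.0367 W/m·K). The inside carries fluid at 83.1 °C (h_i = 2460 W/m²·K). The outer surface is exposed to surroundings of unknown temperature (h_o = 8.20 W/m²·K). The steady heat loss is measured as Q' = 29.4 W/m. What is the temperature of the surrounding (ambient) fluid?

Sum the resistances:
  R'_conv,in = 1/(2πr h) = 1/(2π·0.128·2460) = 5.054×10^-4 m·K/W
  R'_aluminium = ln(0.155/0.128)/(2πk) = 0.1914/(2π·196) = 1.554×10^-4 m·K/W
  R'_expanded polystyrene = ln(0.267/0.155)/(2πk) = 0.5438/(2π·0.0367) = 2.358 m·K/W
  R'_conv,out = 1/(2πr h) = 1/(2π·0.267·8.20) = 0.07269 m·K/W
ΣR = 2.432 m·K/W
ΔT = Q'·ΣR = 29.4 × 2.432 = 71.50 K
Heat flows outward, so T_out = T_in − ΔT = 83.1 − 71.50 = 11.6 °C

T_out = 11.6 °C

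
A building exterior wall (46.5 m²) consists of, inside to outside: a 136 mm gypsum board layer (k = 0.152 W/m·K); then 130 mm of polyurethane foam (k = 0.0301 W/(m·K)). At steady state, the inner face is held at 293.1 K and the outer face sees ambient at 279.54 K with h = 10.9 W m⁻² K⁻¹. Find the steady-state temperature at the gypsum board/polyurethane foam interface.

Series thermal resistances, inner to outer:
  R_gypsum board = L/(kA) = 0.136/(0.152·46.5) = 0.01924 K/W
  R_polyurethane foam = L/(kA) = 0.130/(0.0301·46.5) = 0.09288 K/W
  R_conv,out = 1/(hA) = 1/(10.9·46.5) = 0.001973 K/W
ΣR = 0.01924 + 0.09288 + 0.001973 = 0.1141 K/W
Q = ΔT/ΣR = (293.1 K − 279.54 K)/0.1141 = 118.8 W
From the inner boundary to the gypsum board/polyurethane foam interface, ΣR_partial = 0.01924 K/W.
T_interface = T_in − Q·ΣR_partial = 293.1 K − (118.8)(0.01924) = 290.8 K

T = 290.8 K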